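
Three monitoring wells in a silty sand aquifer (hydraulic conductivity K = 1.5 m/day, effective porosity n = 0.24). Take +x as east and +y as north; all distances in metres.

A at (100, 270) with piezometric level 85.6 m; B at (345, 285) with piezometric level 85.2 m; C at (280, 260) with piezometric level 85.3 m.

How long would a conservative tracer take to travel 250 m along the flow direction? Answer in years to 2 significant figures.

65 years

Taking A as reference: B−A = (245, 15, -0.4); C−A = (180, -10, -0.3).
Determinant of the coordinate differences = 245·(-10) − 180·15 = -5150.
∂h/∂x = [(-0.4)·(-10) − (-0.3)·15] / -5150 = -0.001650
∂h/∂y = [245·(-0.3) − 180·(-0.4)] / -5150 = +0.0002913
|∇h| = √(-0.001650² + 0.0002913²) = 0.001676
Seepage velocity v = K·i/n = 1.5 × 0.001676 / 0.24 = 0.01047 m/day.
t = 250 / 0.01047 = 2.388e+04 days = 65.4 years.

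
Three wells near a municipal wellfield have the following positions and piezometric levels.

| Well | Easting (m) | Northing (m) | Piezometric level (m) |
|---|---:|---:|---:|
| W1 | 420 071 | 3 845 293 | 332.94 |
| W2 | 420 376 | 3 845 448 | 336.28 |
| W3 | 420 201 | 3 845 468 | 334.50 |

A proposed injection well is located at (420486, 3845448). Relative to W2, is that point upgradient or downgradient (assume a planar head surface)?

Three-point gradient (reference W1): Δ to W2 = (305, 155, +3.34), Δ to W3 = (130, 175, +1.56).
∂h/∂x = +0.01031, ∂h/∂y = +0.001252 (det = 33225).
Head at (420486, 3845448) = 332.94 + (+0.01031)·(415) + (+0.001252)·(155) = 337.41 m.
That is higher than the 336.28 m at W2, so the point is upgradient.

upgradient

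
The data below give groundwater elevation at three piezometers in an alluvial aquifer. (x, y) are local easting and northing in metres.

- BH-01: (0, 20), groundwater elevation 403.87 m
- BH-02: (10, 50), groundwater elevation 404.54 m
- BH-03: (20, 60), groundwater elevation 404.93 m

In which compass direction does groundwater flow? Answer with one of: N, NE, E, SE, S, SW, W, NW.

With h = a·x + b·y + c and BH-01 as origin, the differences give:
  10·a + 30·b = +0.67
  20·a + 40·b = +1.06
Eliminate b (×40 and ×30, subtract): -200·a = -5.000 → a = ∂h/∂x = +0.02500
Back-substitute: b = ∂h/∂y = +0.01400.
Flow = −∇h = (-0.02500 east, -0.01400 north), which points southwest.

SW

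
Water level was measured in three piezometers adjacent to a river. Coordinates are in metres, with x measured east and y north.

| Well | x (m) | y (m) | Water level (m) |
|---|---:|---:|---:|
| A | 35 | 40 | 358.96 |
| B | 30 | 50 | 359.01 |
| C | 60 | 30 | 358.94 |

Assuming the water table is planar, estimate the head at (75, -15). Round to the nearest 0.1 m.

With h = a·x + b·y + c and A as origin, the differences give:
  (-5)·a + 10·b = +0.05
  25·a + (-10)·b = -0.02
Eliminate b (×(-10) and ×10, subtract): -200·a = -0.300 → a = ∂h/∂x = +0.001500
Back-substitute: b = ∂h/∂y = +0.005750.
h(75, -15) = 358.96 + (+0.001500)·(40) + (+0.005750)·(-55) = 358.96 +0.060 -0.316 = 358.704 m.

358.7 m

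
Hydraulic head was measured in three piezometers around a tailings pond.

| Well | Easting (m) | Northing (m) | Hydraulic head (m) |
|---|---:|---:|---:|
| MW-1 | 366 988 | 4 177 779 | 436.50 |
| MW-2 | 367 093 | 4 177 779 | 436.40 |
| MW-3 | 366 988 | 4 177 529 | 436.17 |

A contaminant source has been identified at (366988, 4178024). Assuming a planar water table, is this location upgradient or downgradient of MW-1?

∂h/∂x = (436.40 − 436.50) / (367093 − 366988) = -0.0009524
∂h/∂y = (436.17 − 436.50) / (4177529 − 4177779) = +0.001320
Head at (366988, 4178024) = 436.50 + (-0.0009524)·(0) + (+0.001320)·(245) = 436.82 m.
That is higher than the 436.50 m at MW-1, so the point is upgradient.

upgradient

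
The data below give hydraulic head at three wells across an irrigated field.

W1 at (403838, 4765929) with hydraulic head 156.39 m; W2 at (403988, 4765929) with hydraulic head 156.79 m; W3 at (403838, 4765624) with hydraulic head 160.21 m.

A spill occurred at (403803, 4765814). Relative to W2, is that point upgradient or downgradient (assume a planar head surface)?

upgradient

∂h/∂x = (156.79 − 156.39) / (403988 − 403838) = +0.002667
∂h/∂y = (160.21 − 156.39) / (4765624 − 4765929) = -0.01252
Head at (403803, 4765814) = 156.39 + (+0.002667)·(-35) + (-0.01252)·(-115) = 157.74 m.
That is higher than the 156.79 m at W2, so the point is upgradient.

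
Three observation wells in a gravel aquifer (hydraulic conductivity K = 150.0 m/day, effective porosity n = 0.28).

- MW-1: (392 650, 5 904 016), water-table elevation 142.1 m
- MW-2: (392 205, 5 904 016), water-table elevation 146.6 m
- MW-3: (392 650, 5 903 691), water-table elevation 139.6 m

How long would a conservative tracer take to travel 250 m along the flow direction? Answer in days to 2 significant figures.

37 days

∂h/∂x = (146.6 − 142.1) / (392205 − 392650) = -0.01011
∂h/∂y = (139.6 − 142.1) / (5903691 − 5904016) = +0.007692
|∇h| = √(-0.01011² + 0.007692²) = 0.0127
Seepage velocity v = K·i/n = 150.0 × 0.0127 / 0.28 = 6.804 m/day.
t = 250 / 6.804 = 36.74 days.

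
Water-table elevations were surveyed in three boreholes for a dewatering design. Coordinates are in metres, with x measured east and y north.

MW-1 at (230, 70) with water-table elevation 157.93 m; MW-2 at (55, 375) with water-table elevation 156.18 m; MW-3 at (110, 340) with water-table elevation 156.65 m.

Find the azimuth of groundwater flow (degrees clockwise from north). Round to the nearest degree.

With h = a·x + b·y + c and MW-1 as origin, the differences give:
  (-175)·a + 305·b = -1.75
  (-120)·a + 270·b = -1.28
Eliminate b (×270 and ×305, subtract): -10650·a = -82.100 → a = ∂h/∂x = +0.007709
Back-substitute: b = ∂h/∂y = -0.001315.
Flow direction (−∇h) has components (-0.007709 E, +0.001315 N).
Azimuth = atan2(E, N) = atan2(-0.007709, +0.001315) = 279.7° ≈ 280°.

280°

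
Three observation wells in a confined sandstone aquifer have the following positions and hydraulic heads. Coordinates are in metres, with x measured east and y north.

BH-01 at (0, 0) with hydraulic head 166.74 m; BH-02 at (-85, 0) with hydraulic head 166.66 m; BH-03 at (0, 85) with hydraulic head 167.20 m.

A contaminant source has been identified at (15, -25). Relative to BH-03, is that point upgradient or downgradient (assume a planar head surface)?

∂h/∂x = (166.66 − 166.74) / (-85 − 0) = +0.0009412
∂h/∂y = (167.20 − 166.74) / (85 − 0) = +0.005412
Head at (15, -25) = 166.74 + (+0.0009412)·(15) + (+0.005412)·(-25) = 166.62 m.
That is lower than the 167.20 m at BH-03, so the point is downgradient.

downgradient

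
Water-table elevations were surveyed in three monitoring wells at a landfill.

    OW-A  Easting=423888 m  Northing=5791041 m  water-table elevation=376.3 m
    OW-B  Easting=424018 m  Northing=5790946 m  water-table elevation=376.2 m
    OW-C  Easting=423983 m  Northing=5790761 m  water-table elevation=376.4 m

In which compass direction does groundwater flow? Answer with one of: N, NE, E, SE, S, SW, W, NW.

NE

Taking OW-A as reference: OW-B−OW-A = (130, -95, -0.1); OW-C−OW-A = (95, -280, +0.1).
Solve a·Δx + b·Δy = Δh: det = 130·(-280) − 95·(-95) = -27375.
∂h/∂x = [(-0.1)·(-280) − (+0.1)·(-95)] / -27375 = -0.001370
∂h/∂y = [130·(+0.1) − 95·(-0.1)] / -27375 = -0.0008219
Flow = −∇h = (+0.001370 east, +0.0008219 north), which points northeast.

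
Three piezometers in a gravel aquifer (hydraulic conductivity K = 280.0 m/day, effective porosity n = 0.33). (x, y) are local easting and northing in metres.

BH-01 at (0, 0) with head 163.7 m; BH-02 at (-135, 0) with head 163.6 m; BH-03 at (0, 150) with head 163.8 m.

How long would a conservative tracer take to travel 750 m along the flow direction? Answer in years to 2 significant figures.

∂h/∂x = (163.6 − 163.7) / (-135 − 0) = +0.0007407
∂h/∂y = (163.8 − 163.7) / (150 − 0) = +0.0006667
|∇h| = √(0.0007407² + 0.0006667²) = 0.0009966
Seepage velocity v = K·i/n = 280.0 × 0.0009966 / 0.33 = 0.8456 m/day.
t = 750 / 0.8456 = 886.9 days = 2.43 years.

2.4 years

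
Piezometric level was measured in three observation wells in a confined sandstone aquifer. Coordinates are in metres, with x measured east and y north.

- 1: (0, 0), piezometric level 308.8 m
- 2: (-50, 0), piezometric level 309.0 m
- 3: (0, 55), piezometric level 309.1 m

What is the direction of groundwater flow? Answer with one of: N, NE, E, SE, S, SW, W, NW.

SE

∂h/∂x = (309.0 − 308.8) / (-50 − 0) = -0.004000
∂h/∂y = (309.1 − 308.8) / (55 − 0) = +0.005455
Flow = −∇h = (+0.004000 east, -0.005455 north), which points southeast.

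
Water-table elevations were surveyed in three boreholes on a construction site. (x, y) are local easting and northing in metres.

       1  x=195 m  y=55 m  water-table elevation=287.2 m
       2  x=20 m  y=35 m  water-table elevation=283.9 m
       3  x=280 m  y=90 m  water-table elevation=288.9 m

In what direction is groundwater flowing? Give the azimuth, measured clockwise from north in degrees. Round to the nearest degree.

Three-point gradient (reference 1): Δ to 2 = (-175, -20, -3.3), Δ to 3 = (85, 35, +1.7).
∂h/∂x = +0.01842, ∂h/∂y = +0.003842 (det = -4425).
Flow direction (−∇h) has components (-0.01842 E, -0.003842 N).
Azimuth = atan2(E, N) = atan2(-0.01842, -0.003842) = 258.2° ≈ 258°.

258°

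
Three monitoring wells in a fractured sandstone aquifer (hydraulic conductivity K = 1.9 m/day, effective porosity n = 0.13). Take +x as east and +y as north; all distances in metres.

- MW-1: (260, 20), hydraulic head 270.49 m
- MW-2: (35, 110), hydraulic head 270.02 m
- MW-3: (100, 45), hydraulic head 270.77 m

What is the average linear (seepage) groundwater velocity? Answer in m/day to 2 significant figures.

Differences from MW-1: to MW-2 (Δx, Δy, Δh) = (-225, 90, -0.47); to MW-3 = (-160, 25, +0.28).
Solve a·Δx + b·Δy = Δh: det = (-225)·25 − (-160)·90 = 8775.
∂h/∂x = [(-0.47)·25 − (+0.28)·90] / 8775 = -0.004211
∂h/∂y = [(-225)·(+0.28) − (-160)·(-0.47)] / 8775 = -0.01575
|∇h| = √(-0.004211² + -0.01575²) = 0.0163
Seepage velocity v = K·i/n = 1.9 × 0.0163 / 0.13 = 0.2382 m/day.

0.24 m/day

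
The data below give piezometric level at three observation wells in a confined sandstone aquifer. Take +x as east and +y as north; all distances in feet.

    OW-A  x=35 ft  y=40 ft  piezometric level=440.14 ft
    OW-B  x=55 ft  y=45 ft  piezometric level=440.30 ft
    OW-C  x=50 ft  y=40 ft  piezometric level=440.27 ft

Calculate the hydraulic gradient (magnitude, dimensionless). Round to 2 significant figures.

0.0091

With h = a·x + b·y + c and OW-A as origin, the differences give:
  20·a + 5·b = +0.16
  15·a + 0·b = +0.13
Eliminate b (×0 and ×5, subtract): -75·a = -0.650 → a = ∂h/∂x = +0.008667
Back-substitute: b = ∂h/∂y = -0.002667.
|∇h| = √(0.008667² + -0.002667²) = 0.009068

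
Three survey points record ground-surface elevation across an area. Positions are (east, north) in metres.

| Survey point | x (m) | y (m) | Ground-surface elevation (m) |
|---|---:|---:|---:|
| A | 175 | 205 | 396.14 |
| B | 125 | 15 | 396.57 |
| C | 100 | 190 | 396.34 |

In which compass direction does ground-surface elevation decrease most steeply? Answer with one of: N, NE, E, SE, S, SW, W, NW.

NE

With z = a·x + b·y + c and A as origin, the differences give:
  (-50)·a + (-190)·b = +0.43
  (-75)·a + (-15)·b = +0.20
Eliminate b (×(-15) and ×(-190), subtract): -13500·a = 31.550 → a = ∂z/∂x = -0.002337
Back-substitute: b = ∂z/∂y = -0.001648.
Steepest decrease is along −∇f = (+0.002337 E, +0.001648 N) → northeast.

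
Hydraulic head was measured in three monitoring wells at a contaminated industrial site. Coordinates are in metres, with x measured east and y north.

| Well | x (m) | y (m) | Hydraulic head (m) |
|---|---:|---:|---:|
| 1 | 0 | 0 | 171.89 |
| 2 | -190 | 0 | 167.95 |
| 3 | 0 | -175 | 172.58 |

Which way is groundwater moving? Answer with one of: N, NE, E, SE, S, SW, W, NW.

∂h/∂x = (167.95 − 171.89) / (-190 − 0) = +0.02074
∂h/∂y = (172.58 − 171.89) / (-175 − 0) = -0.003943
Flow = −∇h = (-0.02074 east, +0.003943 north), which points west.

W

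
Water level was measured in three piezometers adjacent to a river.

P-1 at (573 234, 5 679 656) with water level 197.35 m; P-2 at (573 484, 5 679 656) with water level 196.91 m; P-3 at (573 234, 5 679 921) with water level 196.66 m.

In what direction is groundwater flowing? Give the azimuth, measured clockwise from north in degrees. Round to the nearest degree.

034°

∂h/∂x = (196.91 − 197.35) / (573484 − 573234) = -0.001760
∂h/∂y = (196.66 − 197.35) / (5679921 − 5679656) = -0.002604
Flow direction (−∇h) has components (+0.001760 E, +0.002604 N).
Azimuth = atan2(E, N) = atan2(+0.001760, +0.002604) = 34.1° ≈ 034°.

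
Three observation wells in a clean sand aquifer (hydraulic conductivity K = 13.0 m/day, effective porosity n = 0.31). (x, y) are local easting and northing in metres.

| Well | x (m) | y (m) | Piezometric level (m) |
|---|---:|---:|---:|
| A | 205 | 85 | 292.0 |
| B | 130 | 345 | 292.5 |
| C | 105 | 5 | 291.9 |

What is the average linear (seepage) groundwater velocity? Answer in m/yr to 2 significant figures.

Differences from A: to B (Δx, Δy, Δh) = (-75, 260, +0.5); to C = (-100, -80, -0.1).
Solve a·Δx + b·Δy = Δh: det = (-75)·(-80) − (-100)·260 = 32000.
∂h/∂x = [(+0.5)·(-80) − (-0.1)·260] / 32000 = -0.0004375
∂h/∂y = [(-75)·(-0.1) − (-100)·(+0.5)] / 32000 = +0.001797
|∇h| = √(-0.0004375² + 0.001797²) = 0.001849
Seepage velocity v = K·i/n = 13.0 × 0.001849 / 0.31 = 0.07754 m/day = 28.32 m/yr.

28 m/yr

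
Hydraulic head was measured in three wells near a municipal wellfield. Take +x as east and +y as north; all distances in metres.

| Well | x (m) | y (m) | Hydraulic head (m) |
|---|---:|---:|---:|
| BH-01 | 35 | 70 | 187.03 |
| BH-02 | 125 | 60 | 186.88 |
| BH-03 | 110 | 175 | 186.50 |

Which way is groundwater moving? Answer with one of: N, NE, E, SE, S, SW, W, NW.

NE

With h = a·x + b·y + c and BH-01 as origin, the differences give:
  90·a + (-10)·b = -0.15
  75·a + 105·b = -0.53
Eliminate b (×105 and ×(-10), subtract): 10200·a = -21.050 → a = ∂h/∂x = -0.002064
Back-substitute: b = ∂h/∂y = -0.003574.
Flow = −∇h = (+0.002064 east, +0.003574 north), which points northeast.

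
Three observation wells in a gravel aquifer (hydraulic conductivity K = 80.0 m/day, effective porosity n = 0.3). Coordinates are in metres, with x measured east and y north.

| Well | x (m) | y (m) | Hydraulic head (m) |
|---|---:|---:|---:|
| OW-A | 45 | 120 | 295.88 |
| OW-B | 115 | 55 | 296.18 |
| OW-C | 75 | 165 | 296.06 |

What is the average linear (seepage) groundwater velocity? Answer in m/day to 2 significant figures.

Three-point gradient (reference OW-A): Δ to OW-B = (70, -65, +0.30), Δ to OW-C = (30, 45, +0.18).
∂h/∂x = +0.004941, ∂h/∂y = +0.0007059 (det = 5100).
|∇h| = √(0.004941² + 0.0007059²) = 0.004991
Seepage velocity v = K·i/n = 80.0 × 0.004991 / 0.3 = 1.331 m/day.

1.3 m/day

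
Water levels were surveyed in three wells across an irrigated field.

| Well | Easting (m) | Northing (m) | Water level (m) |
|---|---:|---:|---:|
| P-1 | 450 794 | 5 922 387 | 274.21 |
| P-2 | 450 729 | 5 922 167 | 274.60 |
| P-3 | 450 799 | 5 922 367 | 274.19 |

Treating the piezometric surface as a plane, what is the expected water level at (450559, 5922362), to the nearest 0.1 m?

Differences from P-1: to P-2 (Δx, Δy, Δh) = (-65, -220, +0.39); to P-3 = (5, -20, -0.02).
Determinant of the coordinate differences = (-65)·(-20) − 5·(-220) = 2400.
∂h/∂x = [(+0.39)·(-20) − (-0.02)·(-220)] / 2400 = -0.005083
∂h/∂y = [(-65)·(-0.02) − 5·(+0.39)] / 2400 = -0.0002708
h(450559, 5922362) = 274.21 + (-0.005083)·(-235) + (-0.0002708)·(-25) = 274.21 +1.195 +0.007 = 275.411 m.

275.4 m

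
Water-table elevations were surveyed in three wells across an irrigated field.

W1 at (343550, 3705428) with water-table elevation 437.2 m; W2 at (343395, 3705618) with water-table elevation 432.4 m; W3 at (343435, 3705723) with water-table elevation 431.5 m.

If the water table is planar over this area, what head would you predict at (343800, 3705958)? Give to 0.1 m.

Three-point gradient (reference W1): Δ to W2 = (-155, 190, -4.8), Δ to W3 = (-115, 295, -5.7).
∂h/∂x = +0.01395, ∂h/∂y = -0.01388 (det = -23875).
h(343800, 3705958) = 437.2 + (+0.01395)·(250) + (-0.01388)·(530) = 437.2 +3.487 -7.359 = 433.328 m.

433.3 m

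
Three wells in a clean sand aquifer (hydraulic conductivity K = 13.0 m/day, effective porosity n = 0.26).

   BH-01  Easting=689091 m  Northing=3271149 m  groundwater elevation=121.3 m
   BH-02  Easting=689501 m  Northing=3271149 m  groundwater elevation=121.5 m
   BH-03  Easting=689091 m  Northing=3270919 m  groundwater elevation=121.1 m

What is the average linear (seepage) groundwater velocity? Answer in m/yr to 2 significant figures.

18 m/yr

∂h/∂x = (121.5 − 121.3) / (689501 − 689091) = +0.0004878
∂h/∂y = (121.1 − 121.3) / (3270919 − 3271149) = +0.0008696
|∇h| = √(0.0004878² + 0.0008696²) = 0.0009971
Seepage velocity v = K·i/n = 13.0 × 0.0009971 / 0.26 = 0.04985 m/day = 18.21 m/yr.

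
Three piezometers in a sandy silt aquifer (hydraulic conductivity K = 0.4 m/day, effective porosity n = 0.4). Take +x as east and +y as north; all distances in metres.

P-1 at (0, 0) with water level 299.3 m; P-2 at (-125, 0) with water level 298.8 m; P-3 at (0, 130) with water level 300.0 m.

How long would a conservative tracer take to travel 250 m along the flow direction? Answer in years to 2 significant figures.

100 years

∂h/∂x = (298.8 − 299.3) / (-125 − 0) = +0.004000
∂h/∂y = (300.0 − 299.3) / (130 − 0) = +0.005385
|∇h| = √(0.004000² + 0.005385²) = 0.006708
Seepage velocity v = K·i/n = 0.4 × 0.006708 / 0.4 = 0.006708 m/day.
t = 250 / 0.006708 = 3.727e+04 days = 102 years.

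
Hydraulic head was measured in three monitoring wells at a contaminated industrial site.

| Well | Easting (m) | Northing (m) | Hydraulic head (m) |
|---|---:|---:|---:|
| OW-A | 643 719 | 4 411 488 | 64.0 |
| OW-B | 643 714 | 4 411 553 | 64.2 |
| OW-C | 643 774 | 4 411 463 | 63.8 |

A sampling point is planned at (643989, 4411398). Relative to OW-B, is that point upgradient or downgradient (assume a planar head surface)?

With h = a·x + b·y + c and OW-A as origin, the differences give:
  (-5)·a + 65·b = +0.2
  55·a + (-25)·b = -0.2
Eliminate b (×(-25) and ×65, subtract): -3450·a = 8.00 → a = ∂h/∂x = -0.002319
Back-substitute: b = ∂h/∂y = +0.002899.
Head at (643989, 4411398) = 64.0 + (-0.002319)·(270) + (+0.002899)·(-90) = 63.11 m.
That is lower than the 64.2 m at OW-B, so the point is downgradient.

downgradient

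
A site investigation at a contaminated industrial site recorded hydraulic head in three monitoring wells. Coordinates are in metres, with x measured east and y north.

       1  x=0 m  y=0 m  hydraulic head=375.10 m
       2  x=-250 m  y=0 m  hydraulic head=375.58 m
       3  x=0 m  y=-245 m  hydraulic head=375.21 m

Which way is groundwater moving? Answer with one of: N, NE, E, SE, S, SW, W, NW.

∂h/∂x = (375.58 − 375.10) / (-250 − 0) = -0.001920
∂h/∂y = (375.21 − 375.10) / (-245 − 0) = -0.0004490
Flow = −∇h = (+0.001920 east, +0.0004490 north), which points east.

E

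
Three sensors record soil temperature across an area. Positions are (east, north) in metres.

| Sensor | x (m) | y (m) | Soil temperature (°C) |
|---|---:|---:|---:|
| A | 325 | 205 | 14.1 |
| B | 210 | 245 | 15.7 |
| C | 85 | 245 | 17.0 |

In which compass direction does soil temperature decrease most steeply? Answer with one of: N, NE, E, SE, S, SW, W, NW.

SE

Differences from A: to B (Δx, Δy, Δh) = (-115, 40, +1.6); to C = (-240, 40, +2.9).
Solve a·Δx + b·Δy = ΔT: det = (-115)·40 − (-240)·40 = 5000.
∂T/∂x = [(+1.6)·40 − (+2.9)·40] / 5000 = -0.01040
∂T/∂y = [(-115)·(+2.9) − (-240)·(+1.6)] / 5000 = +0.01010
Steepest decrease is along −∇f = (+0.01040 E, -0.01010 N) → southeast.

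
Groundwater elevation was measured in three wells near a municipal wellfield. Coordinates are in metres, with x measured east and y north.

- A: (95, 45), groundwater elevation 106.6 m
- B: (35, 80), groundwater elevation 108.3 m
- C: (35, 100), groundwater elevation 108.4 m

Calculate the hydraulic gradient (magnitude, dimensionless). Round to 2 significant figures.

0.026

Differences from A: to B (Δx, Δy, Δh) = (-60, 35, +1.7); to C = (-60, 55, +1.8).
Determinant of the coordinate differences = (-60)·55 − (-60)·35 = -1200.
∂h/∂x = [(+1.7)·55 − (+1.8)·35] / -1200 = -0.02542
∂h/∂y = [(-60)·(+1.8) − (-60)·(+1.7)] / -1200 = +0.005000
|∇h| = √(-0.02542² + 0.005000²) = 0.02591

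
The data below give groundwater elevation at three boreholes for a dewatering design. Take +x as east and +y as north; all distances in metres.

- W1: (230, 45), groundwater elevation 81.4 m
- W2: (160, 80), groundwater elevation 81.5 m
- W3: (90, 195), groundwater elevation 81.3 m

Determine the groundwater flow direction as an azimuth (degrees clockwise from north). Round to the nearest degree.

Differences from W1: to W2 (Δx, Δy, Δh) = (-70, 35, +0.1); to W3 = (-140, 150, -0.1).
Solve a·Δx + b·Δy = Δh: det = (-70)·150 − (-140)·35 = -5600.
∂h/∂x = [(+0.1)·150 − (-0.1)·35] / -5600 = -0.003304
∂h/∂y = [(-70)·(-0.1) − (-140)·(+0.1)] / -5600 = -0.003750
Flow direction (−∇h) has components (+0.003304 E, +0.003750 N).
Azimuth = atan2(E, N) = atan2(+0.003304, +0.003750) = 41.4° ≈ 041°.

041°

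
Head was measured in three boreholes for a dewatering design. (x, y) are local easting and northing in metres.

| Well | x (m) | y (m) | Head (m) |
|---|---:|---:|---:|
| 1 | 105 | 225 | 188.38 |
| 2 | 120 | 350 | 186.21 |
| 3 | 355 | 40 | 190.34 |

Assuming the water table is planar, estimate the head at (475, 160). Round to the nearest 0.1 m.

With h = a·x + b·y + c and 1 as origin, the differences give:
  15·a + 125·b = -2.17
  250·a + (-185)·b = +1.96
Eliminate b (×(-185) and ×125, subtract): -34025·a = 156.450 → a = ∂h/∂x = -0.004598
Back-substitute: b = ∂h/∂y = -0.01681.
h(475, 160) = 188.38 + (-0.004598)·(370) + (-0.01681)·(-65) = 188.38 -1.701 +1.093 = 187.771 m.

187.8 m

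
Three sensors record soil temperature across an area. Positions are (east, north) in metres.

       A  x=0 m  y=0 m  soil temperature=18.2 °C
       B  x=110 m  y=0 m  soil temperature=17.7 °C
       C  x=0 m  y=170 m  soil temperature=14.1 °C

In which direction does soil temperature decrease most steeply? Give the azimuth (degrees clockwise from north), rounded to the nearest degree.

∂T/∂x = (17.7 − 18.2) / (110 − 0) = -0.004545
∂T/∂y = (14.1 − 18.2) / (170 − 0) = -0.02412
Steepest decrease is along −∇f: components (+0.004545 E, +0.02412 N).
Azimuth = atan2(+0.004545, +0.02412) = 10.7° ≈ 011°.

011°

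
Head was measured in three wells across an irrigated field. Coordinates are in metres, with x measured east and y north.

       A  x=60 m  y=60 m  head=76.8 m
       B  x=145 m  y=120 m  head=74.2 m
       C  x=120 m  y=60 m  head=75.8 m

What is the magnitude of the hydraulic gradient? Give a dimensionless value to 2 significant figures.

0.026

Taking A as reference: B−A = (85, 60, -2.6); C−A = (60, 0, -1.0).
Determinant of the coordinate differences = 85·0 − 60·60 = -3600.
∂h/∂x = [(-2.6)·0 − (-1.0)·60] / -3600 = -0.01667
∂h/∂y = [85·(-1.0) − 60·(-2.6)] / -3600 = -0.01972
|∇h| = √(-0.01667² + -0.01972²) = 0.02582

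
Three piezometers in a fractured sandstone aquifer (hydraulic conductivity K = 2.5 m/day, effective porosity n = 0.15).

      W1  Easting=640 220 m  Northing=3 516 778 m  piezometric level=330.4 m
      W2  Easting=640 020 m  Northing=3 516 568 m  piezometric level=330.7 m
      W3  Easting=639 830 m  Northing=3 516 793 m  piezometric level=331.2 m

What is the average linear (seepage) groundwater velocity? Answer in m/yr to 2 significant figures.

13 m/yr

Taking W1 as reference: W2−W1 = (-200, -210, +0.3); W3−W1 = (-390, 15, +0.8).
Solve a·Δx + b·Δy = Δh: det = (-200)·15 − (-390)·(-210) = -84900.
∂h/∂x = [(+0.3)·15 − (+0.8)·(-210)] / -84900 = -0.002032
∂h/∂y = [(-200)·(+0.8) − (-390)·(+0.3)] / -84900 = +0.0005065
|∇h| = √(-0.002032² + 0.0005065²) = 0.002094
Seepage velocity v = K·i/n = 2.5 × 0.002094 / 0.15 = 0.0349 m/day = 12.75 m/yr.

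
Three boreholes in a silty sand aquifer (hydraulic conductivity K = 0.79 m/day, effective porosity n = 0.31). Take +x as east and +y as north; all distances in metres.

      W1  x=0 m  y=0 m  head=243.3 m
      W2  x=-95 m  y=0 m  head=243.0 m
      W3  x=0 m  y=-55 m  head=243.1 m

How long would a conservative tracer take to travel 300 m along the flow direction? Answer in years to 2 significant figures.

∂h/∂x = (243.0 − 243.3) / (-95 − 0) = +0.003158
∂h/∂y = (243.1 − 243.3) / (-55 − 0) = +0.003636
|∇h| = √(0.003158² + 0.003636²) = 0.004816
Seepage velocity v = K·i/n = 0.79 × 0.004816 / 0.31 = 0.01227 m/day.
t = 300 / 0.01227 = 2.445e+04 days = 66.9 years.

67 years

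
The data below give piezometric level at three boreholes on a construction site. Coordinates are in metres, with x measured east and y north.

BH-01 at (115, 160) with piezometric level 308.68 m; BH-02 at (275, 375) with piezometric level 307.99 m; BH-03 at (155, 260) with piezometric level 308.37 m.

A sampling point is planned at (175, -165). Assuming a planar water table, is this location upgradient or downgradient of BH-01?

With h = a·x + b·y + c and BH-01 as origin, the differences give:
  160·a + 215·b = -0.69
  40·a + 100·b = -0.31
Eliminate b (×100 and ×215, subtract): 7400·a = -2.350 → a = ∂h/∂x = -0.0003176
Back-substitute: b = ∂h/∂y = -0.002973.
Head at (175, -165) = 308.68 + (-0.0003176)·(60) + (-0.002973)·(-325) = 309.63 m.
That is higher than the 308.68 m at BH-01, so the point is upgradient.

upgradient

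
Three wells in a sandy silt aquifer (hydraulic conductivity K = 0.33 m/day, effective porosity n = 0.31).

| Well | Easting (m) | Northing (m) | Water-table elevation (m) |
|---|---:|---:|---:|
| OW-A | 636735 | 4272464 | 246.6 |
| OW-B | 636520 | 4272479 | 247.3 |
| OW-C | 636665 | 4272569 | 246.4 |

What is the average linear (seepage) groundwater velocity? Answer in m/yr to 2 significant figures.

Taking OW-A as reference: OW-B−OW-A = (-215, 15, +0.7); OW-C−OW-A = (-70, 105, -0.2).
Solve a·Δx + b·Δy = Δh: det = (-215)·105 − (-70)·15 = -21525.
∂h/∂x = [(+0.7)·105 − (-0.2)·15] / -21525 = -0.003554
∂h/∂y = [(-215)·(-0.2) − (-70)·(+0.7)] / -21525 = -0.004274
|∇h| = √(-0.003554² + -0.004274²) = 0.005559
Seepage velocity v = K·i/n = 0.33 × 0.005559 / 0.31 = 0.005918 m/day = 2.162 m/yr.

2.2 m/yr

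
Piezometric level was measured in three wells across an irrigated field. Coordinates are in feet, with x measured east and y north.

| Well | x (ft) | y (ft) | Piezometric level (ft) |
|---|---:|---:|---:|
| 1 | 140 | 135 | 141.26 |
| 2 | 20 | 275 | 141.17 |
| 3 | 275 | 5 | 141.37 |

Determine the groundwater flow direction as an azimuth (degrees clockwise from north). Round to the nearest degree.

Differences from 1: to 2 (Δx, Δy, Δh) = (-120, 140, -0.09); to 3 = (135, -130, +0.11).
Solve a·Δx + b·Δy = Δh: det = (-120)·(-130) − 135·140 = -3300.
∂h/∂x = [(-0.09)·(-130) − (+0.11)·140] / -3300 = +0.001121
∂h/∂y = [(-120)·(+0.11) − 135·(-0.09)] / -3300 = +0.0003182
Flow direction (−∇h) has components (-0.001121 E, -0.0003182 N).
Azimuth = atan2(E, N) = atan2(-0.001121, -0.0003182) = 254.2° ≈ 254°.

254°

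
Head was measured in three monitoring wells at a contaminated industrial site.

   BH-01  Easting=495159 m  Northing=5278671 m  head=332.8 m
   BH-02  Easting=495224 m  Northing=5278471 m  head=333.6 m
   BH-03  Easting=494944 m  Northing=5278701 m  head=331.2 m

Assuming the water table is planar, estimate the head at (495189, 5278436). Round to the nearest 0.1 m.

Taking BH-01 as reference: BH-02−BH-01 = (65, -200, +0.8); BH-03−BH-01 = (-215, 30, -1.6).
Determinant of the coordinate differences = 65·30 − (-215)·(-200) = -41050.
∂h/∂x = [(+0.8)·30 − (-1.6)·(-200)] / -41050 = +0.007211
∂h/∂y = [65·(-1.6) − (-215)·(+0.8)] / -41050 = -0.001657
h(495189, 5278436) = 332.8 + (+0.007211)·(30) + (-0.001657)·(-235) = 332.8 +0.216 +0.389 = 333.406 m.

333.4 m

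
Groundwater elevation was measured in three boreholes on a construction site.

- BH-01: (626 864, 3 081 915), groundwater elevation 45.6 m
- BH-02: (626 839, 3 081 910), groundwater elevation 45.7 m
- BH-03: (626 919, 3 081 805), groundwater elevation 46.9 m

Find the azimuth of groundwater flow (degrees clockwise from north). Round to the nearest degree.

007°

Differences from BH-01: to BH-02 (Δx, Δy, Δh) = (-25, -5, +0.1); to BH-03 = (55, -110, +1.3).
Determinant of the coordinate differences = (-25)·(-110) − 55·(-5) = 3025.
∂h/∂x = [(+0.1)·(-110) − (+1.3)·(-5)] / 3025 = -0.001488
∂h/∂y = [(-25)·(+1.3) − 55·(+0.1)] / 3025 = -0.01256
Flow direction (−∇h) has components (+0.001488 E, +0.01256 N).
Azimuth = atan2(E, N) = atan2(+0.001488, +0.01256) = 6.8° ≈ 007°.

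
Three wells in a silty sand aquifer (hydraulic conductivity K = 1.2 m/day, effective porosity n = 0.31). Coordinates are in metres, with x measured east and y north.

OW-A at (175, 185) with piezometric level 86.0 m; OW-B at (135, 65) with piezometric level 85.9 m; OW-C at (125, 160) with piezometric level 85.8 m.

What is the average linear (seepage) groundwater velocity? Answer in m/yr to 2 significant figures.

6.1 m/yr

Differences from OW-A: to OW-B (Δx, Δy, Δh) = (-40, -120, -0.1); to OW-C = (-50, -25, -0.2).
Solve a·Δx + b·Δy = Δh: det = (-40)·(-25) − (-50)·(-120) = -5000.
∂h/∂x = [(-0.1)·(-25) − (-0.2)·(-120)] / -5000 = +0.004300
∂h/∂y = [(-40)·(-0.2) − (-50)·(-0.1)] / -5000 = -0.0006000
|∇h| = √(0.004300² + -0.0006000²) = 0.004342
Seepage velocity v = K·i/n = 1.2 × 0.004342 / 0.31 = 0.01681 m/day = 6.14 m/yr.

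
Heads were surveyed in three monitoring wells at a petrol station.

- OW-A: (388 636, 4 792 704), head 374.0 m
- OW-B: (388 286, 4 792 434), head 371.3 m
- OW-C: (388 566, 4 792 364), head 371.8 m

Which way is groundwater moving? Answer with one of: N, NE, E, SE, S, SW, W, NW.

With h = a·x + b·y + c and OW-A as origin, the differences give:
  (-350)·a + (-270)·b = -2.7
  (-70)·a + (-340)·b = -2.2
Eliminate b (×(-340) and ×(-270), subtract): 100100·a = 324.00 → a = ∂h/∂x = +0.003237
Back-substitute: b = ∂h/∂y = +0.005804.
Flow = −∇h = (-0.003237 east, -0.005804 north), which points southwest.

SW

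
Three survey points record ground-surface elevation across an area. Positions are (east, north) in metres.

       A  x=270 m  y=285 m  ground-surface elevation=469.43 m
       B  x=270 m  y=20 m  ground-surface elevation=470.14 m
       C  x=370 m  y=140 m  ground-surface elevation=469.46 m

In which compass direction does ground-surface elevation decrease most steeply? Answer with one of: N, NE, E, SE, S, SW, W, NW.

NE

Three-point gradient (reference A): Δ to B = (0, -265, +0.71), Δ to C = (100, -145, +0.03).
∂z/∂x = -0.003585, ∂z/∂y = -0.002679 (det = 26500).
Steepest decrease is along −∇f = (+0.003585 E, +0.002679 N) → northeast.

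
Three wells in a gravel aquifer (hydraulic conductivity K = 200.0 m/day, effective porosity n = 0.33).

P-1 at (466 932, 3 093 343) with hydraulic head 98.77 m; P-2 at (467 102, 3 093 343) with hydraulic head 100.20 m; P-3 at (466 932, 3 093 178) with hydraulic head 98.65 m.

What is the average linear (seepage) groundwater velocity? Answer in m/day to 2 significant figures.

5.1 m/day

∂h/∂x = (100.20 − 98.77) / (467102 − 466932) = +0.008412
∂h/∂y = (98.65 − 98.77) / (3093178 − 3093343) = +0.0007273
|∇h| = √(0.008412² + 0.0007273²) = 0.008443
Seepage velocity v = K·i/n = 200.0 × 0.008443 / 0.33 = 5.117 m/day.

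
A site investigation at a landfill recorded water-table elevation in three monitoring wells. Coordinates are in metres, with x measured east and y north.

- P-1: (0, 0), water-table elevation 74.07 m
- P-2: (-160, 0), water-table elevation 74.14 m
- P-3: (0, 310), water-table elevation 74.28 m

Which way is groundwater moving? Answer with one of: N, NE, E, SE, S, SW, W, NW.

∂h/∂x = (74.14 − 74.07) / (-160 − 0) = -0.0004375
∂h/∂y = (74.28 − 74.07) / (310 − 0) = +0.0006774
Flow = −∇h = (+0.0004375 east, -0.0006774 north), which points southeast.

SE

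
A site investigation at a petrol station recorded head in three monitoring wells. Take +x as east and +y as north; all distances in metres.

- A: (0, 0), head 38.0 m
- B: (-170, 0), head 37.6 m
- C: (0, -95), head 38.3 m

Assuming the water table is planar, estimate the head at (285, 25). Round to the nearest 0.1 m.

38.6 m

∂h/∂x = (37.6 − 38.0) / (-170 − 0) = +0.002353
∂h/∂y = (38.3 − 38.0) / (-95 − 0) = -0.003158
h(285, 25) = 38.0 + (+0.002353)·(285) + (-0.003158)·(25) = 38.0 +0.671 -0.079 = 38.592 m.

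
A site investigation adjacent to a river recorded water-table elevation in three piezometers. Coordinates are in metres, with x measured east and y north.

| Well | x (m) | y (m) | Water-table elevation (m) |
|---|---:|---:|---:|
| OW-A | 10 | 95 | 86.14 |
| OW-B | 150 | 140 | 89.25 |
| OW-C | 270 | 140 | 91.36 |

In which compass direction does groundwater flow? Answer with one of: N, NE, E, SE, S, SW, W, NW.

SW

Three-point gradient (reference OW-A): Δ to OW-B = (140, 45, +3.11), Δ to OW-C = (260, 45, +5.22).
∂h/∂x = +0.01758, ∂h/∂y = +0.01441 (det = -5400).
Flow = −∇h = (-0.01758 east, -0.01441 north), which points southwest.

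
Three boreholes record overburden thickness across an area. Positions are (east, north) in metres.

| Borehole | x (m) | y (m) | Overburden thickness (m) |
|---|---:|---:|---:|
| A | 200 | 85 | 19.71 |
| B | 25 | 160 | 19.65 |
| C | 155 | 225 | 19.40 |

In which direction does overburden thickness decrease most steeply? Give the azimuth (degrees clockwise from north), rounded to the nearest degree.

Differences from A: to B (Δx, Δy, Δh) = (-175, 75, -0.06); to C = (-45, 140, -0.31).
Determinant of the coordinate differences = (-175)·140 − (-45)·75 = -21125.
∂d/∂x = [(-0.06)·140 − (-0.31)·75] / -21125 = -0.0007030
∂d/∂y = [(-175)·(-0.31) − (-45)·(-0.06)] / -21125 = -0.002440
Steepest decrease is along −∇f: components (+0.0007030 E, +0.002440 N).
Azimuth = atan2(+0.0007030, +0.002440) = 16.1° ≈ 016°.

016°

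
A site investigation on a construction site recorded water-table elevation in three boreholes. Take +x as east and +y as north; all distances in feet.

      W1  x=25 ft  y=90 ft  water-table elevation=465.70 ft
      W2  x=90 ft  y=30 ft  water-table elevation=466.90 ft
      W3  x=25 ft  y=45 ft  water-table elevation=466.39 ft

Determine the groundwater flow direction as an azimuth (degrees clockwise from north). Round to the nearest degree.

344°

Taking W1 as reference: W2−W1 = (65, -60, +1.20); W3−W1 = (0, -45, +0.69).
Determinant of the coordinate differences = 65·(-45) − 0·(-60) = -2925.
∂h/∂x = [(+1.20)·(-45) − (+0.69)·(-60)] / -2925 = +0.004308
∂h/∂y = [65·(+0.69) − 0·(+1.20)] / -2925 = -0.01533
Flow direction (−∇h) has components (-0.004308 E, +0.01533 N).
Azimuth = atan2(E, N) = atan2(-0.004308, +0.01533) = 344.3° ≈ 344°.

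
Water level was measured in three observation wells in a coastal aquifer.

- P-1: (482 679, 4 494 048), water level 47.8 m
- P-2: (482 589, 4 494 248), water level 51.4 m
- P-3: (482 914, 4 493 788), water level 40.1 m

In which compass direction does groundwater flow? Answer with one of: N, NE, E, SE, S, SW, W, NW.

Differences from P-1: to P-2 (Δx, Δy, Δh) = (-90, 200, +3.6); to P-3 = (235, -260, -7.7).
Determinant of the coordinate differences = (-90)·(-260) − 235·200 = -23600.
∂h/∂x = [(+3.6)·(-260) − (-7.7)·200] / -23600 = -0.02559
∂h/∂y = [(-90)·(-7.7) − 235·(+3.6)] / -23600 = +0.006483
Flow = −∇h = (+0.02559 east, -0.006483 north), which points east.

E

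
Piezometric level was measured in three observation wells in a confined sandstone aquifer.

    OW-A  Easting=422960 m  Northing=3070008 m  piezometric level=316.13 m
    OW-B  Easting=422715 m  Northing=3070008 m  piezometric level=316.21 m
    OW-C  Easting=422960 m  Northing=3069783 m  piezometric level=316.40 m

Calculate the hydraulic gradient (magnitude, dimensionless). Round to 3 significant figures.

∂h/∂x = (316.21 − 316.13) / (422715 − 422960) = -0.0003265
∂h/∂y = (316.40 − 316.13) / (3069783 − 3070008) = -0.001200
|∇h| = √(-0.0003265² + -0.001200²) = 0.001244

0.00124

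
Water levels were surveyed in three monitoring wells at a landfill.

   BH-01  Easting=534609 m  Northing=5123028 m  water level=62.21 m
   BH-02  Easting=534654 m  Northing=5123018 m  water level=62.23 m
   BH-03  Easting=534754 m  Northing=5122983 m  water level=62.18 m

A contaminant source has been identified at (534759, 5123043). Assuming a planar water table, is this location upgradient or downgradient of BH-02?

upgradient

Three-point gradient (reference BH-01): Δ to BH-02 = (45, -10, +0.02), Δ to BH-03 = (145, -45, -0.03).
∂h/∂x = +0.002087, ∂h/∂y = +0.007391 (det = -575).
Head at (534759, 5123043) = 62.21 + (+0.002087)·(150) + (+0.007391)·(15) = 62.63 m.
That is higher than the 62.23 m at BH-02, so the point is upgradient.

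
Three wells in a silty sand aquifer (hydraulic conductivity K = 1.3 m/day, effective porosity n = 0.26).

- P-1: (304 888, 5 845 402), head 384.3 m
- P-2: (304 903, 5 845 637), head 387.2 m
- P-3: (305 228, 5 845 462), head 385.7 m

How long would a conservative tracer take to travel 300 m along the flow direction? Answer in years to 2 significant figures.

Differences from P-1: to P-2 (Δx, Δy, Δh) = (15, 235, +2.9); to P-3 = (340, 60, +1.4).
Solve a·Δx + b·Δy = Δh: det = 15·60 − 340·235 = -79000.
∂h/∂x = [(+2.9)·60 − (+1.4)·235] / -79000 = +0.001962
∂h/∂y = [15·(+1.4) − 340·(+2.9)] / -79000 = +0.01222
|∇h| = √(0.001962² + 0.01222²) = 0.01238
Seepage velocity v = K·i/n = 1.3 × 0.01238 / 0.26 = 0.0619 m/day.
t = 300 / 0.0619 = 4847 days = 13.3 years.

13 years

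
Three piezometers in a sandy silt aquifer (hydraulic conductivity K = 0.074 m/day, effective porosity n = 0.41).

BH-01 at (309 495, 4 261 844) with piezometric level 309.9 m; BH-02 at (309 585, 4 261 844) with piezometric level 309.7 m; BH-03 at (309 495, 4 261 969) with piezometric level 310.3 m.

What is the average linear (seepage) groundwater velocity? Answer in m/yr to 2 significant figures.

∂h/∂x = (309.7 − 309.9) / (309585 − 309495) = -0.002222
∂h/∂y = (310.3 − 309.9) / (4261969 − 4261844) = +0.003200
|∇h| = √(-0.002222² + 0.003200²) = 0.003896
Seepage velocity v = K·i/n = 0.074 × 0.003896 / 0.41 = 0.0007032 m/day = 0.2568 m/yr.

0.26 m/yr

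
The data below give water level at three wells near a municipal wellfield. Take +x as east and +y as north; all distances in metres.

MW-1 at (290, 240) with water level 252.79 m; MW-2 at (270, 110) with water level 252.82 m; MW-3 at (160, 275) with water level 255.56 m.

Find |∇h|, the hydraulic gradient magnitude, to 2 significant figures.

0.021

With h = a·x + b·y + c and MW-1 as origin, the differences give:
  (-20)·a + (-130)·b = +0.03
  (-130)·a + 35·b = +2.77
Eliminate b (×35 and ×(-130), subtract): -17600·a = 361.150 → a = ∂h/∂x = -0.02052
Back-substitute: b = ∂h/∂y = +0.002926.
|∇h| = √(-0.02052² + 0.002926²) = 0.02073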